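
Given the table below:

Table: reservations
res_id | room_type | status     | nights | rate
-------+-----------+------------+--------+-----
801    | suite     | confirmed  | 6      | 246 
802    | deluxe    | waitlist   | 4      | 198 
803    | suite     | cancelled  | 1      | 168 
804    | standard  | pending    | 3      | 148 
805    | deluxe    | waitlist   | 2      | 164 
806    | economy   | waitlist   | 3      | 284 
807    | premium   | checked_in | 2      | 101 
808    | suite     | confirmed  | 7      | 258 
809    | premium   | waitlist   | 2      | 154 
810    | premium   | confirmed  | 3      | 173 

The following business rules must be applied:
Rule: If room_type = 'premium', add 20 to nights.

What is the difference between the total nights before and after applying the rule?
60

Step 1: Original sum of nights = 33
Step 2: 3 records have room_type = 'premium'
Step 3: Each affected record changes by 20
Step 4: Total change = 3 × 20 = 60
Step 5: New sum = 33 + 60 = 93
Step 6: Difference = |93 - 33| = 60
        (Sum increased by 60)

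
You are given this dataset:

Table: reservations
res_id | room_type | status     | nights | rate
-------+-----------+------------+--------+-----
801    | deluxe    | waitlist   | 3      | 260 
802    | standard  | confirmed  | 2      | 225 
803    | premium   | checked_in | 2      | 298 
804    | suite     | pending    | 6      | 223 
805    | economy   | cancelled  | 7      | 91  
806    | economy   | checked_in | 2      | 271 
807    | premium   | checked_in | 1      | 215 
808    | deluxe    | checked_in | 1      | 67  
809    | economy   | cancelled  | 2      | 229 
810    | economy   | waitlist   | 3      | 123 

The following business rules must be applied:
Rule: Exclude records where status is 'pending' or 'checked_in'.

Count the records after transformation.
5

Step 1: Count records to exclude
  - 1 (pending) + 4 (checked_in) = 5 records
Step 2: Total records: 10
Step 3: Remaining = 10 - 5 = 5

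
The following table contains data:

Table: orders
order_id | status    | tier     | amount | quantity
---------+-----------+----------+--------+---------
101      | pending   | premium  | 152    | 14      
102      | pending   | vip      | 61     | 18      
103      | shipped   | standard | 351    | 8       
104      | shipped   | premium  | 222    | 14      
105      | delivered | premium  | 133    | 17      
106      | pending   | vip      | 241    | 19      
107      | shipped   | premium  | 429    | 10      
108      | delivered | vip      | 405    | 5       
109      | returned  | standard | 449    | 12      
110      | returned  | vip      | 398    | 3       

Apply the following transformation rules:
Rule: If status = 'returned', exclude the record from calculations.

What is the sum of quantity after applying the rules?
105

Step 1: Identify records where status = 'returned'
Step 2: The excluded records sum to 15
Step 3: Original total quantity = 120
Step 4: Remaining total = 120 - 15 = 105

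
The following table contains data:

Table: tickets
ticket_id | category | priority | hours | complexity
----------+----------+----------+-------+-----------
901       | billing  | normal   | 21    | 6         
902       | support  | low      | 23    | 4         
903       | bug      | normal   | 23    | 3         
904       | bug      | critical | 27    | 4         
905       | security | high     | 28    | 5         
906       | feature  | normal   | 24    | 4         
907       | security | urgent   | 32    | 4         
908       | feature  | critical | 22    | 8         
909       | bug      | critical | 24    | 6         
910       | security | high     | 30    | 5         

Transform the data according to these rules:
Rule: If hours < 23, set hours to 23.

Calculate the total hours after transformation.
257

Step 1: 2 records have hours < 23
Step 2: These records originally summed to 43
Step 3: After setting to minimum: 2 × 23 = 46
Step 4: Unaffected records sum: 211
Step 5: Final sum = 46 + 211 = 257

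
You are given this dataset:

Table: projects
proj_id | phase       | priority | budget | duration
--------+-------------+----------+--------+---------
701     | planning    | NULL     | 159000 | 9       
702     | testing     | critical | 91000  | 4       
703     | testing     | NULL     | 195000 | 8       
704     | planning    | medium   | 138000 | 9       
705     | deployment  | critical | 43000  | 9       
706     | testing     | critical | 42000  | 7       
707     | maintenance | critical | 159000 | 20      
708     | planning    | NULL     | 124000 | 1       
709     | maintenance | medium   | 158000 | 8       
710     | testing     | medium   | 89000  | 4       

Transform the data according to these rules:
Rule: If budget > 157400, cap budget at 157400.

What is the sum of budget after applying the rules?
1156600

Step 1: 4 records have budget > 157400
Step 2: These records originally summed to 671000
Step 3: After capping: 4 × 157400 = 629600
Step 4: Unaffected records sum: 527000
Step 5: Final sum = 629600 + 527000 = 1156600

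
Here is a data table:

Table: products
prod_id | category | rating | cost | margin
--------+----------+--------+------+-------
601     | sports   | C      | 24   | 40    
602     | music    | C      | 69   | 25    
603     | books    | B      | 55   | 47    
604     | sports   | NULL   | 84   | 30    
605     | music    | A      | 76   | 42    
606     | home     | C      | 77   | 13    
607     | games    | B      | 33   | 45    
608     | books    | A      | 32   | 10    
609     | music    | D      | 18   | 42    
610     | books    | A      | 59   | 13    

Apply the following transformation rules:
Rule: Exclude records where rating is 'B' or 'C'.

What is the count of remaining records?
5

Step 1: Count records to exclude
  - 2 (B) + 3 (C) = 5 records
Step 2: Total records: 10
Step 3: Remaining = 10 - 5 = 5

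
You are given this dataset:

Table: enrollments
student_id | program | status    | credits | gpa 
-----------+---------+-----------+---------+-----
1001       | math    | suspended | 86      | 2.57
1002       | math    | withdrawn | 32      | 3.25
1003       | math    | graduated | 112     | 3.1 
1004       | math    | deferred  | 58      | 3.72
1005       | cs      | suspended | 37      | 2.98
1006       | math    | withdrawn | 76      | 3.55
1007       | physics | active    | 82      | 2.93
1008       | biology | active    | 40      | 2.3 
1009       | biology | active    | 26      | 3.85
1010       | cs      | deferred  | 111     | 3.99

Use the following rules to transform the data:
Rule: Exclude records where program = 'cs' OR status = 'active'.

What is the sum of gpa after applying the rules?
16.19

Step 1: Find records where program = 'cs' OR status = 'active'
Step 2: 5 records match, summing to 16.05
Step 3: Original sum: 32.24
Step 4: Remaining sum = 32.24 - 16.05 = 16.19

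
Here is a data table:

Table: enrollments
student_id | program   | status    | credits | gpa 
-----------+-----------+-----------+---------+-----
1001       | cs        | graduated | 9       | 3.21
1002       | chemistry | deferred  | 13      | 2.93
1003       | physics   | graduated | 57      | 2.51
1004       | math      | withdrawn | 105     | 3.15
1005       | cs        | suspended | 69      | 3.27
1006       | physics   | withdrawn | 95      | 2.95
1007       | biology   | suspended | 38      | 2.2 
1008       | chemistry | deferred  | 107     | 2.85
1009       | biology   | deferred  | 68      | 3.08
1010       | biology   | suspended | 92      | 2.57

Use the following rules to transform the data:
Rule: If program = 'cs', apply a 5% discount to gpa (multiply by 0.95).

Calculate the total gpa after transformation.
28.4

Step 1: Records with program = 'cs' have total gpa = 6.48
Step 2: Apply multiplier: 6.48 × 0.95 = 6.16
Step 3: Other records total: 22.24
Step 4: Final sum = 6.16 + 22.24 = 28.4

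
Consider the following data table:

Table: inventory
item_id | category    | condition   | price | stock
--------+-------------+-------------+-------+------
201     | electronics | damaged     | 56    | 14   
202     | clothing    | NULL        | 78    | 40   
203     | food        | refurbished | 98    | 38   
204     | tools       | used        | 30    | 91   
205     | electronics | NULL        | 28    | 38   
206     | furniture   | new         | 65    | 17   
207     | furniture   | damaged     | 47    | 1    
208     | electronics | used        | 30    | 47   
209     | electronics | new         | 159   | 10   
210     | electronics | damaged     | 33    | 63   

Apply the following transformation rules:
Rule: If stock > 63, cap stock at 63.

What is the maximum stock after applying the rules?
63

Step 1: Original maximum stock = 91
Step 2: Apply cap at 63
Step 3: 1 records had stock > 63 and were capped
Step 4: Maximum after transformation = 63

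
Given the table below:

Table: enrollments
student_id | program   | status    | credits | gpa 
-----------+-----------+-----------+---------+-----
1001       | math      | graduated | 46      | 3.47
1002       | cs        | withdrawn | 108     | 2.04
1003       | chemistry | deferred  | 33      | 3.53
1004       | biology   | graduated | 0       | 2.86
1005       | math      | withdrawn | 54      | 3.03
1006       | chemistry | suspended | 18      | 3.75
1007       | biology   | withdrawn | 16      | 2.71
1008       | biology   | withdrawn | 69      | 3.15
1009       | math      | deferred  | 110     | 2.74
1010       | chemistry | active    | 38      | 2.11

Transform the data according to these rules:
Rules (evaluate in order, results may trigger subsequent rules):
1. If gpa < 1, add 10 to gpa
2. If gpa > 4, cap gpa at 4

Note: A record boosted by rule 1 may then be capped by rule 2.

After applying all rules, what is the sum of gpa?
29.39

Step 1: Apply rule 1 to records with gpa < 1
  - 0 records get bonus of 10
  - Of these, 0 records then exceed 4 and get capped
Step 2: Apply rule 2 to records with gpa > 4
  - 0 records (original) are capped
Step 3: Calculate final sum = 29.39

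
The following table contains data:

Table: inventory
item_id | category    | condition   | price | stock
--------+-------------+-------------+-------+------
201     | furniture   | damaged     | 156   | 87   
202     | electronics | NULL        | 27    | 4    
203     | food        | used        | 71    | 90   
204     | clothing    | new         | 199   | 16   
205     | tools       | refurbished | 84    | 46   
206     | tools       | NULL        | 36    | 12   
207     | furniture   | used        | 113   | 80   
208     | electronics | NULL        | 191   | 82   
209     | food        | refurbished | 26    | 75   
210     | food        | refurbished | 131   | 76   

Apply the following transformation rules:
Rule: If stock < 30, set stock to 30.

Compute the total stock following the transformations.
626

Step 1: 3 records have stock < 30
Step 2: These records originally summed to 32
Step 3: After setting to minimum: 3 × 30 = 90
Step 4: Unaffected records sum: 536
Step 5: Final sum = 90 + 536 = 626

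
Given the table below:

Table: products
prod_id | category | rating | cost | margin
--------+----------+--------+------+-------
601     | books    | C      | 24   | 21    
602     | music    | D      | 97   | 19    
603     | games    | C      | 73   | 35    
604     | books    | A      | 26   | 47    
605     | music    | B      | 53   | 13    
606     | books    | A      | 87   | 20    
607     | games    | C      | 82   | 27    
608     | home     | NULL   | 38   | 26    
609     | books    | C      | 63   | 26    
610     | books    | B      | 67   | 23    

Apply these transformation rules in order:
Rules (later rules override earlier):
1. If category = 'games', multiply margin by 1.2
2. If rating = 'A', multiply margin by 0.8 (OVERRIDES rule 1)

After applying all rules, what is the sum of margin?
256.0

Step 1: Rule 2 takes priority for records with rating = 'A'
  - 2 records: 67 × 0.8 = 53.6
Step 2: Rule 1 applies to remaining records with category = 'games'
  - 2 records: 62 × 1.2 = 74.4
Step 3: Other records unchanged: 128
Step 4: Final sum = 53.6 + 74.4 + 128 = 256.0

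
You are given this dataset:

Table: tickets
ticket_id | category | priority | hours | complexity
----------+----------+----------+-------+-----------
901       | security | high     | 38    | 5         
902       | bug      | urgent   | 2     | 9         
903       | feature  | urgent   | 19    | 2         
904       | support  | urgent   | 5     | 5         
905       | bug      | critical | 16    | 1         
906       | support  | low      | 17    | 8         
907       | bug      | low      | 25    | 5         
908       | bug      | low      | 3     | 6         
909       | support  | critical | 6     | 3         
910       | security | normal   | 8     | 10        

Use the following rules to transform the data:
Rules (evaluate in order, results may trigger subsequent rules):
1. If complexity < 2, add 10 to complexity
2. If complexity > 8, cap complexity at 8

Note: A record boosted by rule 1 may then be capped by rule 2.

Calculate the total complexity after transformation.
58

Step 1: Apply rule 1 to records with complexity < 2
  - 1 records get bonus of 10
  - Of these, 1 records then exceed 8 and get capped
Step 2: Apply rule 2 to records with complexity > 8
  - 2 records (original) are capped
Step 3: Calculate final sum = 58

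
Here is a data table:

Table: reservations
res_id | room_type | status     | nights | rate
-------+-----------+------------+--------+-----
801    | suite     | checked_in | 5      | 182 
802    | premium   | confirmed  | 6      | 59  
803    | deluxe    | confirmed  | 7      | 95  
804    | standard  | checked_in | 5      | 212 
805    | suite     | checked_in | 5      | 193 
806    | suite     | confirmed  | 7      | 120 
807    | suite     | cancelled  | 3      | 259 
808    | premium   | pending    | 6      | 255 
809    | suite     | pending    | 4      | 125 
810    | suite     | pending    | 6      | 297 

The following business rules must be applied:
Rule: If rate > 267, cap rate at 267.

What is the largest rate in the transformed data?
267

Step 1: Original maximum rate = 297
Step 2: Apply cap at 267
Step 3: 1 records had rate > 267 and were capped
Step 4: Maximum after transformation = 267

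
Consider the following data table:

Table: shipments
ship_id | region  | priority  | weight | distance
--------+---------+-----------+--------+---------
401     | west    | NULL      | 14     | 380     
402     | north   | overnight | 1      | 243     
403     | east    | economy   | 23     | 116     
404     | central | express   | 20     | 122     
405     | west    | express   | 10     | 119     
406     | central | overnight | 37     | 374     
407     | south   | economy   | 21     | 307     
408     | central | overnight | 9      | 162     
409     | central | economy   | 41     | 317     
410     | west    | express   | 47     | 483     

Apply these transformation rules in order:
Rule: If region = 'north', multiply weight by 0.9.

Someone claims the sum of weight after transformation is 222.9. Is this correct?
Yes, the result is correct.

Step 1: Calculate the correct sum after transformation
Step 2: Apply multiplier 0.9 to records where region = 'north'
Step 3: Correct result = 222.9
Step 4: Claimed result = 222.9
Step 5: 222.9 = 222.9 ✓
Conclusion: The claimed result is correct.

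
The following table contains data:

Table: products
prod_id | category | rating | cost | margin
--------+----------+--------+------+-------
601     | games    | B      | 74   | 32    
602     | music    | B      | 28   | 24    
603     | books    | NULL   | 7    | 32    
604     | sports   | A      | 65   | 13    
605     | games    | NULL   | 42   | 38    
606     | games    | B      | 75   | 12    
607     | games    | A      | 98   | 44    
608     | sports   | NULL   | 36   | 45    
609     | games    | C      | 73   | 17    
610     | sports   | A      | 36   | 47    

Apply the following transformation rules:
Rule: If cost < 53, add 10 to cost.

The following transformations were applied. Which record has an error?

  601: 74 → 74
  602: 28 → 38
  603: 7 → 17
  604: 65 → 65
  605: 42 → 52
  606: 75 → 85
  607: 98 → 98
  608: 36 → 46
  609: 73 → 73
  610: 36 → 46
Record 606 has an error. The correct transformed value should be 75, not 85.

Step 1: Check each record against the rule
Step 2: Record 606 has cost = 75
Step 3: Since 75 >= 53, the bonus should not have been applied
Step 4: Correct value = 75, but claimed value = 85
Conclusion: Record 606 has the error.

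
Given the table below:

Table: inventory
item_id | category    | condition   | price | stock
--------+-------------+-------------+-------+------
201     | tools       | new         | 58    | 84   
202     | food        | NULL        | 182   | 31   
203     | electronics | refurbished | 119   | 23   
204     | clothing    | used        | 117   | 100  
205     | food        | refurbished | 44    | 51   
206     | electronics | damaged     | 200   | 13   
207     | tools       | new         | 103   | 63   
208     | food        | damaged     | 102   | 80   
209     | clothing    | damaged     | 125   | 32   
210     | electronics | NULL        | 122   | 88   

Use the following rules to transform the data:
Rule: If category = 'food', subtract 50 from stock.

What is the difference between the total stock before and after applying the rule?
150

Step 1: Original sum of stock = 565
Step 2: 3 records have category = 'food'
Step 3: Each affected record changes by -50
Step 4: Total change = 3 × -50 = -150
Step 5: New sum = 565 + -150 = 415
Step 6: Difference = |415 - 565| = 150
        (Sum decreased by 150)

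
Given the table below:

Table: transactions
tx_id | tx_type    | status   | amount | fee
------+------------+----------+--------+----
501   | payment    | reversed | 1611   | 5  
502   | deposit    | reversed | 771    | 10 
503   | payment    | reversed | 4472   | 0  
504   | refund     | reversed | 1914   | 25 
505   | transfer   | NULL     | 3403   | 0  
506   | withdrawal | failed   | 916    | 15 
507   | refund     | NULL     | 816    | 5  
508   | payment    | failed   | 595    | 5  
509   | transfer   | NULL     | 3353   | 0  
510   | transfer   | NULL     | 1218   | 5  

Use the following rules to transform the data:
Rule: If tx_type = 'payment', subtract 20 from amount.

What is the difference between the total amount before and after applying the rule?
60

Step 1: Original sum of amount = 19069
Step 2: 3 records have tx_type = 'payment'
Step 3: Each affected record changes by -20
Step 4: Total change = 3 × -20 = -60
Step 5: New sum = 19069 + -60 = 19009
Step 6: Difference = |19009 - 19069| = 60
        (Sum decreased by 60)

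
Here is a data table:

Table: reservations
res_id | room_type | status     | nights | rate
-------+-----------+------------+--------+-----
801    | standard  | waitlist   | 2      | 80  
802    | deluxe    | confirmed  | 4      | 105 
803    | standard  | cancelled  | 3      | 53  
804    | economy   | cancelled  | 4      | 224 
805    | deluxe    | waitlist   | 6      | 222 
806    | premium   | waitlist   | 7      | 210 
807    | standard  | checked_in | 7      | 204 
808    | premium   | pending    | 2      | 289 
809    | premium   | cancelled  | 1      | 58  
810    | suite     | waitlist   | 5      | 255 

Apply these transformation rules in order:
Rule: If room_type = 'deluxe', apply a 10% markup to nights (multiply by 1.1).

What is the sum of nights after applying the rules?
42.0

Step 1: Records with room_type = 'deluxe' have total nights = 10
Step 2: Apply multiplier: 10 × 1.1 = 11.0
Step 3: Other records total: 31
Step 4: Final sum = 11.0 + 31 = 42.0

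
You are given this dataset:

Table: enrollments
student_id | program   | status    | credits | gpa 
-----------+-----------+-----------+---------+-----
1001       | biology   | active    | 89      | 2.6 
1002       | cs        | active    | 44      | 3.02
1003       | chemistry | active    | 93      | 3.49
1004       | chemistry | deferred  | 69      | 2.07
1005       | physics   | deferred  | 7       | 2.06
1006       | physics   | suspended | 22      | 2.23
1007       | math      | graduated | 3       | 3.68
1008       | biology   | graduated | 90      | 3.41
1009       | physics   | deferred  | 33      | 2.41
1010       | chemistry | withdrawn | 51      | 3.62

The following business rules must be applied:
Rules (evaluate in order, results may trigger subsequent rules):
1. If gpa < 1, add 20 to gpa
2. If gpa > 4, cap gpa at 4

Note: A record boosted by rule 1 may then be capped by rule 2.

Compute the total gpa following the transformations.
28.59

Step 1: Apply rule 1 to records with gpa < 1
  - 0 records get bonus of 20
  - Of these, 0 records then exceed 4 and get capped
Step 2: Apply rule 2 to records with gpa > 4
  - 0 records (original) are capped
Step 3: Calculate final sum = 28.59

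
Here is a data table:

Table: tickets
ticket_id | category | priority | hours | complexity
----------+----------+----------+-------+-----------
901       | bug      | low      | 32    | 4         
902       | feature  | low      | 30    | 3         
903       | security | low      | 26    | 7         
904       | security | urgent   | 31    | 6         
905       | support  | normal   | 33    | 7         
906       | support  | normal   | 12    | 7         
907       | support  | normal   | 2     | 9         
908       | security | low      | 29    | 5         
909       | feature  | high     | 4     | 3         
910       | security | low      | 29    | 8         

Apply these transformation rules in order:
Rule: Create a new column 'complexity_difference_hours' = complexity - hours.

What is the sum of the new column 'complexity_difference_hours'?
-169

Step 1: For each record, compute complexity - hours
Example calculations:
  4 - 32 = -28
  3 - 30 = -27
  7 - 26 = -19
  ...
Step 2: Sum all derived values
Step 3: Total = -169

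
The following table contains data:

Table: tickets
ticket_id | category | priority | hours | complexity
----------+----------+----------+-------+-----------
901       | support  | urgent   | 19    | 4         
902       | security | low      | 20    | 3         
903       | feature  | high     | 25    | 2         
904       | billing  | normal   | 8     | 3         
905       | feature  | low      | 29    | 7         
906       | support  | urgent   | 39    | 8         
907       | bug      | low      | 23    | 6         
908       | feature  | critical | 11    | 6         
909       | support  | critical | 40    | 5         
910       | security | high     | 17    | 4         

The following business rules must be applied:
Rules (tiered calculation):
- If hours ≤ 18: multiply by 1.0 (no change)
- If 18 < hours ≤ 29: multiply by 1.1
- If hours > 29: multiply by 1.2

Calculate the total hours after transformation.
258.4

Step 1: Tier 1 (hours ≤ 18): 3 records, sum = 36 × 1.0 = 36.0
Step 2: Tier 2 (18 < hours ≤ 29): 5 records, sum = 116 × 1.1 = 127.6
Step 3: Tier 3 (hours > 29): 2 records, sum = 79 × 1.2 = 94.8
Step 4: Final sum = 36.0 + 127.6 + 94.8 = 258.4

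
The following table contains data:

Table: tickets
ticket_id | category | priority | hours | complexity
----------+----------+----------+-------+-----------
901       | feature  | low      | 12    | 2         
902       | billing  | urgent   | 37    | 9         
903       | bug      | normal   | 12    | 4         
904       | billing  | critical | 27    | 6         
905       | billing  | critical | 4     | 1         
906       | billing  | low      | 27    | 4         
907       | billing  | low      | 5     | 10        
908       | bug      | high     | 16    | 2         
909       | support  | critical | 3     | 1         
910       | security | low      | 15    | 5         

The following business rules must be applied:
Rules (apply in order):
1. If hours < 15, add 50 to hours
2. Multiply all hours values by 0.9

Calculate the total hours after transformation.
367.2

Step 1: Apply Rule 1 - Add 50 to records with hours < 15
  - 5 records affected: 36 + (5 × 50) = 286
  - Unaffected records: 122
  - Sum after Rule 1: 408
Step 2: Apply Rule 2 - Multiply all by 0.9
  - 408 × 0.9 = 367.2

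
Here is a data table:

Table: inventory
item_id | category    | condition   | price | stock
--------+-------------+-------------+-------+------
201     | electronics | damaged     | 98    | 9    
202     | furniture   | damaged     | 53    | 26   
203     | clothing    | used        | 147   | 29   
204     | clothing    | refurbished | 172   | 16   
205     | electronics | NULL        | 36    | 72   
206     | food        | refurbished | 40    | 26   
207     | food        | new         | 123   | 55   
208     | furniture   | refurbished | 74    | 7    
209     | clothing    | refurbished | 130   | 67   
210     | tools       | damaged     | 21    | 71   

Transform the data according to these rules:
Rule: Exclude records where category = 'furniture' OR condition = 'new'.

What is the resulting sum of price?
644

Step 1: Find records where category = 'furniture' OR condition = 'new'
Step 2: 3 records match, summing to 250
Step 3: Original sum: 894
Step 4: Remaining sum = 894 - 250 = 644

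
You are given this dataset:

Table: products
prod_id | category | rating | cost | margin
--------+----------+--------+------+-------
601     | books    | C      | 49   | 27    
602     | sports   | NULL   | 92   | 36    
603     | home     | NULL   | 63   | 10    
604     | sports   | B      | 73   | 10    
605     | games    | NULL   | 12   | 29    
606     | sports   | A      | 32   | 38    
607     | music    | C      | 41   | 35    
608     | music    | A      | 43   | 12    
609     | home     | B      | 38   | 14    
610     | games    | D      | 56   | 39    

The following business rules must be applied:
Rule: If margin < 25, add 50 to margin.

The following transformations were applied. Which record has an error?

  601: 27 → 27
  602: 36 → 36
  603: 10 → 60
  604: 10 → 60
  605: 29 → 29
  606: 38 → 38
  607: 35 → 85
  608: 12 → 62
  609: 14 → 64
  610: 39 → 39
Record 607 has an error. The correct transformed value should be 35, not 85.

Step 1: Check each record against the rule
Step 2: Record 607 has margin = 35
Step 3: Since 35 >= 25, the bonus should not have been applied
Step 4: Correct value = 35, but claimed value = 85
Conclusion: Record 607 has the error.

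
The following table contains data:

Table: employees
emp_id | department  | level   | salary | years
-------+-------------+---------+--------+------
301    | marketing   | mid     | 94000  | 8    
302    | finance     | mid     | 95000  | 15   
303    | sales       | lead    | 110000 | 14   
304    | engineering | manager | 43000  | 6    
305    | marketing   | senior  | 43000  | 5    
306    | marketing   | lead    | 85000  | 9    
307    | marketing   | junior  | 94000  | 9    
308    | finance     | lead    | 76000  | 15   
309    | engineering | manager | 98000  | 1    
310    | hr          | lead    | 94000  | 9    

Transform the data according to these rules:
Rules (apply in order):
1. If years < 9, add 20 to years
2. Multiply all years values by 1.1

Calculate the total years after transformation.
188.1

Step 1: Apply Rule 1 - Add 20 to records with years < 9
  - 4 records affected: 20 + (4 × 20) = 100
  - Unaffected records: 71
  - Sum after Rule 1: 171
Step 2: Apply Rule 2 - Multiply all by 1.1
  - 171 × 1.1 = 188.1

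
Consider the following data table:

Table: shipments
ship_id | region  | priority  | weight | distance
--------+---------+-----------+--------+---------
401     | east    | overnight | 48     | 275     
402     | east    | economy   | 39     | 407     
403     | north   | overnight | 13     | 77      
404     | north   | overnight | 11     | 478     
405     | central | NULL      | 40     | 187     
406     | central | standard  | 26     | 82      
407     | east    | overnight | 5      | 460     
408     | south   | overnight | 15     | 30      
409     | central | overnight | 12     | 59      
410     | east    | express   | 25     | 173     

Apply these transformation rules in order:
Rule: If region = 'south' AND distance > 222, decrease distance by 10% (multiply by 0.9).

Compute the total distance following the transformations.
2228

Step 1: Find records where region = 'south' AND distance > 222
Step 2: 0 records match, summing to 0
Step 3: After multiplier: 0 × 0.9 = 0.0
Step 4: Unaffected records sum: 2228
Step 5: Final sum = 0.0 + 2228 = 2228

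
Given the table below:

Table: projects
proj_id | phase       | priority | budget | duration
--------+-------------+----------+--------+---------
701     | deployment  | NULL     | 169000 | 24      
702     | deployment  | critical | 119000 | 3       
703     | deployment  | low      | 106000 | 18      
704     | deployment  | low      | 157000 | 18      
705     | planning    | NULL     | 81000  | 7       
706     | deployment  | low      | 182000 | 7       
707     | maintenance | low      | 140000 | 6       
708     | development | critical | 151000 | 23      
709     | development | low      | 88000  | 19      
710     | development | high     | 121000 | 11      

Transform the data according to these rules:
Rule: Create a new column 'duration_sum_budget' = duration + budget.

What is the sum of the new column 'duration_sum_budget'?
1314136

Step 1: For each record, compute duration + budget
Example calculations:
  24 + 169000 = 169024
  3 + 119000 = 119003
  18 + 106000 = 106018
  ...
Step 2: Sum all derived values
Step 3: Total = 1314136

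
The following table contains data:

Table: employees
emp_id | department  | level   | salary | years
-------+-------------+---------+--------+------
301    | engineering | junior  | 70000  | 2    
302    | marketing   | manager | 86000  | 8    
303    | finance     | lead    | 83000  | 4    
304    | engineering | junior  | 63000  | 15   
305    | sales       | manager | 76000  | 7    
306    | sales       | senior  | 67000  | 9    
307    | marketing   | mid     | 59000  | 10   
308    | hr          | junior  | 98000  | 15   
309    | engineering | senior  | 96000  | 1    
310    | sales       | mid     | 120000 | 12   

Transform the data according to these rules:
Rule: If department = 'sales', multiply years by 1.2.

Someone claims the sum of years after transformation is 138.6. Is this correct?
No, the correct result is 88.6.

Step 1: Calculate the correct sum after transformation
Step 2: Apply multiplier 1.2 to records where department = 'sales'
Step 3: Correct result = 88.6
Step 4: Claimed result = 138.6
Step 5: 88.6 ≠ 138.6
Conclusion: The claimed result is incorrect. The correct answer is 88.6.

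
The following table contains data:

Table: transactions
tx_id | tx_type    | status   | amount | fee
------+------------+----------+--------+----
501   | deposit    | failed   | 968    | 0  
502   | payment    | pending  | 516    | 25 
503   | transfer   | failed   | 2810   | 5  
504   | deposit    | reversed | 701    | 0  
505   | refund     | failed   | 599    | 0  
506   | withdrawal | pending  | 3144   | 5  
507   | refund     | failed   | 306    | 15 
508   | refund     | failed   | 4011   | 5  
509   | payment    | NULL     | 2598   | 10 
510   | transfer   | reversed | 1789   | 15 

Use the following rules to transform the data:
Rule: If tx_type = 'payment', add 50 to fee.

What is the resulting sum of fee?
180

Step 1: Count records where tx_type = 'payment': 2
Step 2: Total bonus added: 2 × 50 = 100
Step 3: Original sum of fee: 80
Step 4: Final sum = 80 + 100 = 180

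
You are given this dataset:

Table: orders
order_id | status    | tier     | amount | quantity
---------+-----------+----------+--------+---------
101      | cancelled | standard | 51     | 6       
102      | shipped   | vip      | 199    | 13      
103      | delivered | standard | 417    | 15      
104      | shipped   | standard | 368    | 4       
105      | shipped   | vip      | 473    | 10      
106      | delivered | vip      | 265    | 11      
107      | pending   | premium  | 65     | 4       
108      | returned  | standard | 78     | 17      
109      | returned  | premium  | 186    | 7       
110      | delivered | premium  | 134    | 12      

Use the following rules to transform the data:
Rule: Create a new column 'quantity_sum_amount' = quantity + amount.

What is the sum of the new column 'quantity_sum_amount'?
2335

Step 1: For each record, compute quantity + amount
Example calculations:
  6 + 51 = 57
  13 + 199 = 212
  15 + 417 = 432
  ...
Step 2: Sum all derived values
Step 3: Total = 2335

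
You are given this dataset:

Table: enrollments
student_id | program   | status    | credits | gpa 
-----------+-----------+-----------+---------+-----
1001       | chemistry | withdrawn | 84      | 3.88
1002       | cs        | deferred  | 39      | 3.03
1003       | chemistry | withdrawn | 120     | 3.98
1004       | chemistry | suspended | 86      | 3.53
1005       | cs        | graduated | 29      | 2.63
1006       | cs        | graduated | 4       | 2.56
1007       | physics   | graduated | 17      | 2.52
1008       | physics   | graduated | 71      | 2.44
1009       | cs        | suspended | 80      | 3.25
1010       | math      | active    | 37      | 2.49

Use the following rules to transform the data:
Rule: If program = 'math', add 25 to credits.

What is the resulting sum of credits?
592

Step 1: Count records where program = 'math': 1
Step 2: Total bonus added: 1 × 25 = 25
Step 3: Original sum of credits: 567
Step 4: Final sum = 567 + 25 = 592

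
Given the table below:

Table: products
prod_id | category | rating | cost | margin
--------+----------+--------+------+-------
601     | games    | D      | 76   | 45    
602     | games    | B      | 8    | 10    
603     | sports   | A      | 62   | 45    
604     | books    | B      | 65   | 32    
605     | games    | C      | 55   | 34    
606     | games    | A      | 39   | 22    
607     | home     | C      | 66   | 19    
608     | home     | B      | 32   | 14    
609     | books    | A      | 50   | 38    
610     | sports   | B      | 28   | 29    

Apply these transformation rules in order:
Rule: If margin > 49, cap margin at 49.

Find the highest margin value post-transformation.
45

Step 1: Original maximum margin = 45
Step 2: Check cap of 49 against maximum
Step 3: No records exceed the cap (max 45 <= cap 49), so no capping applies
Step 4: Maximum after transformation = 45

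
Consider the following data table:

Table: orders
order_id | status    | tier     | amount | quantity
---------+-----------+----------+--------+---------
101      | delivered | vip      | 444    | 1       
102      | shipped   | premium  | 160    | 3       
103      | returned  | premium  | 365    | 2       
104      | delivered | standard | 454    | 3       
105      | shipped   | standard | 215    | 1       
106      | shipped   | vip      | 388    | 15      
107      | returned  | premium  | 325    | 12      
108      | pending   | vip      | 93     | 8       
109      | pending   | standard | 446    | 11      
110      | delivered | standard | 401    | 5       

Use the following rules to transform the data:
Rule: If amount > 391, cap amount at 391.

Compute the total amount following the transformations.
3110

Step 1: 4 records have amount > 391
Step 2: These records originally summed to 1745
Step 3: After capping: 4 × 391 = 1564
Step 4: Unaffected records sum: 1546
Step 5: Final sum = 1564 + 1546 = 3110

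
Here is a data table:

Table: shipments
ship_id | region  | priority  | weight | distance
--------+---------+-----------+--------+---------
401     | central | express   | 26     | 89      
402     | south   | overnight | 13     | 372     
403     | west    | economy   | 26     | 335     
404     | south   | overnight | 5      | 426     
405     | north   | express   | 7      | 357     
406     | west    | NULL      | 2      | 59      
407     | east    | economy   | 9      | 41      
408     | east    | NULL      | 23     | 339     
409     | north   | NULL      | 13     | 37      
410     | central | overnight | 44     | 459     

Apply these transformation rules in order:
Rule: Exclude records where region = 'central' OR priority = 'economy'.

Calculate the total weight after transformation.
63

Step 1: Find records where region = 'central' OR priority = 'economy'
Step 2: 4 records match, summing to 105
Step 3: Original sum: 168
Step 4: Remaining sum = 168 - 105 = 63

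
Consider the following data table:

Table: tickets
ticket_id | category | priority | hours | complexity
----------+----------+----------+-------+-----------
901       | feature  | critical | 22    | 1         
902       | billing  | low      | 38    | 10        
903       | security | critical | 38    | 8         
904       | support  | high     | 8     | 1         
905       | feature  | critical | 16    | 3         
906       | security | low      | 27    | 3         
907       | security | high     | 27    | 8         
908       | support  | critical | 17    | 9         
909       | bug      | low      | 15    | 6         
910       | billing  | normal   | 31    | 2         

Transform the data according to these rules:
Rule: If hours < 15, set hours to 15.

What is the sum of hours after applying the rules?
246

Step 1: 1 records have hours < 15
Step 2: These records originally summed to 8
Step 3: After setting to minimum: 1 × 15 = 15
Step 4: Unaffected records sum: 231
Step 5: Final sum = 15 + 231 = 246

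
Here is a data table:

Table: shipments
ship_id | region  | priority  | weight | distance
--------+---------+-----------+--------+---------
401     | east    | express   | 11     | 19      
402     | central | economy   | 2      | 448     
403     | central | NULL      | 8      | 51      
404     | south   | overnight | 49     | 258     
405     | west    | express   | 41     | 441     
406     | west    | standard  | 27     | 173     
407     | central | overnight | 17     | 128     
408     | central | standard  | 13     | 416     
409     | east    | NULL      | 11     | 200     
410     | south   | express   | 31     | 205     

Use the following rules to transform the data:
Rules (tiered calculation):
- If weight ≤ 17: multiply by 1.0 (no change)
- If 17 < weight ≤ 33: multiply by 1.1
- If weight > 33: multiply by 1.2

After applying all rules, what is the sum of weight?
233.8

Step 1: Tier 1 (weight ≤ 17): 6 records, sum = 62 × 1.0 = 62.0
Step 2: Tier 2 (17 < weight ≤ 33): 2 records, sum = 58 × 1.1 = 63.8
Step 3: Tier 3 (weight > 33): 2 records, sum = 90 × 1.2 = 108.0
Step 4: Final sum = 62.0 + 63.8 + 108.0 = 233.8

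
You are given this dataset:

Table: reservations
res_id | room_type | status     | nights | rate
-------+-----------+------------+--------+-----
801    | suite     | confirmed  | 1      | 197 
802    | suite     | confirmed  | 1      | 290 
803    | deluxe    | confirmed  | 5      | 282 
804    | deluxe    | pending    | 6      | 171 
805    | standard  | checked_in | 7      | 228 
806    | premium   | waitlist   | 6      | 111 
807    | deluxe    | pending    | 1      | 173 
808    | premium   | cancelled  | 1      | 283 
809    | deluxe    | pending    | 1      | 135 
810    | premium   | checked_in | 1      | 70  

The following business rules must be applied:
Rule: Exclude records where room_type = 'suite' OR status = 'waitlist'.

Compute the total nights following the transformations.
22

Step 1: Find records where room_type = 'suite' OR status = 'waitlist'
Step 2: 3 records match, summing to 8
Step 3: Original sum: 30
Step 4: Remaining sum = 30 - 8 = 22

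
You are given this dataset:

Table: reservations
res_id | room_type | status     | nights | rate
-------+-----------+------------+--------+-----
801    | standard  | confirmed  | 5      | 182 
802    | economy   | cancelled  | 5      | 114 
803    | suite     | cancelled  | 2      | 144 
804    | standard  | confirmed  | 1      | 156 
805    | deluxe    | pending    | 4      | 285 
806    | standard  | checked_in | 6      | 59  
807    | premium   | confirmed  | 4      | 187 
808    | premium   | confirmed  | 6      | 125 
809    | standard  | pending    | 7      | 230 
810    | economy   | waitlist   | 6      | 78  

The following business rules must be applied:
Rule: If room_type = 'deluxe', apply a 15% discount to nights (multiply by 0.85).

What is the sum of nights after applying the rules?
45.4

Step 1: Records with room_type = 'deluxe' have total nights = 4
Step 2: Apply multiplier: 4 × 0.85 = 3.4
Step 3: Other records total: 42
Step 4: Final sum = 3.4 + 42 = 45.4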